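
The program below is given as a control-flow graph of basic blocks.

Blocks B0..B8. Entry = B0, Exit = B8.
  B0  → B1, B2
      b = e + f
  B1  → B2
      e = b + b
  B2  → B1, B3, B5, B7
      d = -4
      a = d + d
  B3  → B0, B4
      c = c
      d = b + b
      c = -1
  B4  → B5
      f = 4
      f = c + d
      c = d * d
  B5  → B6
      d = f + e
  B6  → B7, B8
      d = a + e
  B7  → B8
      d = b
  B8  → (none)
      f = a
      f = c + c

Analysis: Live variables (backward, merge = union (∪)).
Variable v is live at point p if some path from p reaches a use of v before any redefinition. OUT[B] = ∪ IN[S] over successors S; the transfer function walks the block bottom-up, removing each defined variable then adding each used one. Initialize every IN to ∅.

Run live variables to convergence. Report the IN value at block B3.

Per-block solution:
  B0:   IN={c, e, f}   OUT={b, c, e, f}
  B1:   IN={b, c, f}   OUT={b, c, e, f}
  B2:   IN={b, c, e, f}   OUT={a, b, c, e, f}
  B3:   IN={a, b, c, e, f}   OUT={a, b, c, d, e, f}
  B4:   IN={a, b, c, d, e}   OUT={a, b, c, e, f}
  B5:   IN={a, b, c, e, f}   OUT={a, b, c, e}
  B6:   IN={a, b, c, e}   OUT={a, b, c}
  B7:   IN={a, b, c}   OUT={a, c}
  B8:   IN={a, c}   OUT={}

Merge at B3: OUT[B3] = IN[B0] ⊔ IN[B4] = {a, b, c, d, e, f}
Applying B3's transfer function to that OUT value gives IN[B3] (row B3 above).

Answer: {a, b, c, e, f}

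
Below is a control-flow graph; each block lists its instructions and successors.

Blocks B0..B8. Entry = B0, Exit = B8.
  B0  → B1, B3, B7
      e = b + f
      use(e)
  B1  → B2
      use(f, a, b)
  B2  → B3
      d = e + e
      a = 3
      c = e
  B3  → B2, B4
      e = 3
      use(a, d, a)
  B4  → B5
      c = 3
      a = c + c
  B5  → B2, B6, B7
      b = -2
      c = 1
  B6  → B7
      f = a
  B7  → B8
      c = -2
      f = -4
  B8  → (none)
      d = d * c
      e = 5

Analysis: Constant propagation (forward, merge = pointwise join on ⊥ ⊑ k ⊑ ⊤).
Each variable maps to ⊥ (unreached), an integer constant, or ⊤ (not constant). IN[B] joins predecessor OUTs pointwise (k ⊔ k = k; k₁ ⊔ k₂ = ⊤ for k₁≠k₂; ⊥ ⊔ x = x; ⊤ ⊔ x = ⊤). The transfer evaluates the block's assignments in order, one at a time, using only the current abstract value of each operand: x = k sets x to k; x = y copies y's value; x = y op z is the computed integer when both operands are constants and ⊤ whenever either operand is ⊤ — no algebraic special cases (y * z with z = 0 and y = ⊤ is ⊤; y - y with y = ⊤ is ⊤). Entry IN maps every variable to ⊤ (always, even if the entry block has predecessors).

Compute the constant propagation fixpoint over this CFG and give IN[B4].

Answer: {a: ⊤, b: ⊤, c: ⊤, d: ⊤, e: 3, f: ⊤}

Trace:
Per-block solution:
  B0:   IN=(all ⊤)   OUT=(all ⊤)
  B1:   IN=(all ⊤)   OUT=(all ⊤)
  B2:   IN=(all ⊤)   OUT={a:3; rest ⊤}
  B3:   IN=(all ⊤)   OUT={e:3; rest ⊤}
  B4:   IN={e:3; rest ⊤}   OUT={a:6, c:3, e:3; rest ⊤}
  B5:   IN={a:6, c:3, e:3; rest ⊤}   OUT={a:6, b:-2, c:1, e:3; rest ⊤}
  B6:   IN={a:6, b:-2, c:1, e:3; rest ⊤}   OUT={a:6, b:-2, c:1, e:3, f:6; rest ⊤}
  B7:   IN=(all ⊤)   OUT={c:-2, f:-4; rest ⊤}
  B8:   IN={c:-2, f:-4; rest ⊤}   OUT={c:-2, e:5, f:-4; rest ⊤}

Merge at B4: IN[B4] = OUT[B3] = {a: ⊤, b: ⊤, c: ⊤, d: ⊤, e: 3, f: ⊤}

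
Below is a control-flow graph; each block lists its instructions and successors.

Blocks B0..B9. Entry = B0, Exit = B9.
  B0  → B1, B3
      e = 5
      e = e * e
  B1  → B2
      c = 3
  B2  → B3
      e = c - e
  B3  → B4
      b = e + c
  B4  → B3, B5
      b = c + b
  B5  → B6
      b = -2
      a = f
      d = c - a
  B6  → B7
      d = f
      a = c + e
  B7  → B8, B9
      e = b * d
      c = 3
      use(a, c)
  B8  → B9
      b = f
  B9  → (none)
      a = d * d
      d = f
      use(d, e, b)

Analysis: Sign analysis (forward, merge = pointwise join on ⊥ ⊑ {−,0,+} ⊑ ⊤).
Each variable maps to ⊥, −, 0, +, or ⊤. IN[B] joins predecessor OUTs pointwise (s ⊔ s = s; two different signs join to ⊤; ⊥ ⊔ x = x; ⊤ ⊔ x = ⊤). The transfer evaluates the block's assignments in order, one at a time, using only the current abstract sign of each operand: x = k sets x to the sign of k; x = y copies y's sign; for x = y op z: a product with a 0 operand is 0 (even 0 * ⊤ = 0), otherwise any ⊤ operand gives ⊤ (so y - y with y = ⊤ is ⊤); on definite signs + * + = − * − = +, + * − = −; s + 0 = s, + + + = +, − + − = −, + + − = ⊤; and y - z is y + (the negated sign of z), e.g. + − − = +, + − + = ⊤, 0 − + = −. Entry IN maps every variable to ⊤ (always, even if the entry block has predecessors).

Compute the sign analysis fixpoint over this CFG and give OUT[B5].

Converged values:
  B0:   IN=(all ⊤)   OUT={e:+; rest ⊤}
  B1:   IN={e:+; rest ⊤}   OUT={c:+, e:+; rest ⊤}
  B2:   IN={c:+, e:+; rest ⊤}   OUT={c:+; rest ⊤}
  B3:   IN=(all ⊤)   OUT=(all ⊤)
  B4:   IN=(all ⊤)   OUT=(all ⊤)
  B5:   IN=(all ⊤)   OUT={b:-; rest ⊤}
  B6:   IN={b:-; rest ⊤}   OUT={b:-; rest ⊤}
  B7:   IN={b:-; rest ⊤}   OUT={b:-, c:+; rest ⊤}
  B8:   IN={b:-, c:+; rest ⊤}   OUT={c:+; rest ⊤}
  B9:   IN={c:+; rest ⊤}   OUT={c:+; rest ⊤}

Merge at B5: IN[B5] = OUT[B4] = {a: ⊤, b: ⊤, c: ⊤, d: ⊤, e: ⊤, f: ⊤}
Applying B5's transfer function to that IN value gives OUT[B5] (row B5 above).

Answer: {a: ⊤, b: -, c: ⊤, d: ⊤, e: ⊤, f: ⊤}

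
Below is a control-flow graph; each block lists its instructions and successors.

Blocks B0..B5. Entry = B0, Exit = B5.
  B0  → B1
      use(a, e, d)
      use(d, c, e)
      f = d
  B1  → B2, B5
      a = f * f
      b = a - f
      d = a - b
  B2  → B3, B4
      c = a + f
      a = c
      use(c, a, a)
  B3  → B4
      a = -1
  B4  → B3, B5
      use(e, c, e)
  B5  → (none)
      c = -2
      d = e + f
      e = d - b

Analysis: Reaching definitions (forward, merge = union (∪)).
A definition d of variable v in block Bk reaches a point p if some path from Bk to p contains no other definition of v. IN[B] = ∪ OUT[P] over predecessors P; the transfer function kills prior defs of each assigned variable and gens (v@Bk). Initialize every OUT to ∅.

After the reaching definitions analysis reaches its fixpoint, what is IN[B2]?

Answer: {a@B1, b@B1, d@B1, f@B0}

Derivation:
Fixpoint table:
  B0:  IN={}  OUT={f@B0}
  B1:  IN={f@B0}  OUT={a@B1, b@B1, d@B1, f@B0}
  B2:  IN={a@B1, b@B1, d@B1, f@B0}  OUT={a@B2, b@B1, c@B2, d@B1, f@B0}
  B3:  IN={a@B2, a@B3, b@B1, c@B2, d@B1, f@B0}  OUT={a@B3, b@B1, c@B2, d@B1, f@B0}
  B4:  IN={a@B2, a@B3, b@B1, c@B2, d@B1, f@B0}  OUT={a@B2, a@B3, b@B1, c@B2, d@B1, f@B0}
  B5:  IN={a@B1, a@B2, a@B3, b@B1, c@B2, d@B1, f@B0}  OUT={a@B1, a@B2, a@B3, b@B1, c@B5, d@B5, e@B5, f@B0}

Merge at B2: IN[B2] = OUT[B1] = {a@B1, b@B1, d@B1, f@B0}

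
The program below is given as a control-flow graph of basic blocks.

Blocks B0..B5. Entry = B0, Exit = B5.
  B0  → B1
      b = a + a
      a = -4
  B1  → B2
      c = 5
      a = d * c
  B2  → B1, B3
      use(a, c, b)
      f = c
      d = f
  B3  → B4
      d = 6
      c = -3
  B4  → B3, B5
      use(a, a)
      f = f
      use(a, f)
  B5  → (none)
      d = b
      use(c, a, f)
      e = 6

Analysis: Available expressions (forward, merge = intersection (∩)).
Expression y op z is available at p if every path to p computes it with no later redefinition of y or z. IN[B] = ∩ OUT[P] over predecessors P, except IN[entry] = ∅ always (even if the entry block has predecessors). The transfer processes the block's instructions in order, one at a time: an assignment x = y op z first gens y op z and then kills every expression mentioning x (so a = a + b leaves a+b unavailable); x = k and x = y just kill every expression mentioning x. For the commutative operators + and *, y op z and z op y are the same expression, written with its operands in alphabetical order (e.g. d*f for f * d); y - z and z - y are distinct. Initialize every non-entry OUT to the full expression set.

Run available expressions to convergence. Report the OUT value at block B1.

Converged values:
  B0: | IN={} | OUT={}
  B1: | IN={} | OUT={c*d}
  B2: | IN={c*d} | OUT={}
  B3: | IN={} | OUT={}
  B4: | IN={} | OUT={}
  B5: | IN={} | OUT={}

Merge at B1: IN[B1] = OUT[B0] ∩ OUT[B2] = {}
Applying B1's transfer function to that IN value gives OUT[B1] (row B1 above).

Answer: {c*d}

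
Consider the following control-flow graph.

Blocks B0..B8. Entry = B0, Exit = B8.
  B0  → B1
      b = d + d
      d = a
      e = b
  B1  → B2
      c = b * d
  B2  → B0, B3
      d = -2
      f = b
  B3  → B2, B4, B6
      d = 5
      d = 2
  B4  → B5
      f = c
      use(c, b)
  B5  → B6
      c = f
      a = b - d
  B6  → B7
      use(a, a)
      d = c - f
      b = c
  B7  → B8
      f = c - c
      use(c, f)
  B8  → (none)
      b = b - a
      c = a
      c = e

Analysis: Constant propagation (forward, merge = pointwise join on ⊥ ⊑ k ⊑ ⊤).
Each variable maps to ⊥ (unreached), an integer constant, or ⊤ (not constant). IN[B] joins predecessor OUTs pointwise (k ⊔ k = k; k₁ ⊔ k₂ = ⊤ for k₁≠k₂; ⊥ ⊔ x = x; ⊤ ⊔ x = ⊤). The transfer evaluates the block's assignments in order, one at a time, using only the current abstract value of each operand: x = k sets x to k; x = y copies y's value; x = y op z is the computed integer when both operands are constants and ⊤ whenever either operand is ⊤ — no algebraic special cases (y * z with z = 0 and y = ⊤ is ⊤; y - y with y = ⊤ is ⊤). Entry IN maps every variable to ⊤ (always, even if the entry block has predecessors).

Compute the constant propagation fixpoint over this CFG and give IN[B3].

Answer: {a: ⊤, b: ⊤, c: ⊤, d: -2, e: ⊤, f: ⊤}

Trace:
Per-block solution:
  B0:   IN=(all ⊤)   OUT=(all ⊤)
  B1:   IN=(all ⊤)   OUT=(all ⊤)
  B2:   IN=(all ⊤)   OUT={d:-2; rest ⊤}
  B3:   IN={d:-2; rest ⊤}   OUT={d:2; rest ⊤}
  B4:   IN={d:2; rest ⊤}   OUT={d:2; rest ⊤}
  B5:   IN={d:2; rest ⊤}   OUT={d:2; rest ⊤}
  B6:   IN={d:2; rest ⊤}   OUT=(all ⊤)
  B7:   IN=(all ⊤)   OUT=(all ⊤)
  B8:   IN=(all ⊤)   OUT=(all ⊤)

Merge at B3: IN[B3] = OUT[B2] = {a: ⊤, b: ⊤, c: ⊤, d: -2, e: ⊤, f: ⊤}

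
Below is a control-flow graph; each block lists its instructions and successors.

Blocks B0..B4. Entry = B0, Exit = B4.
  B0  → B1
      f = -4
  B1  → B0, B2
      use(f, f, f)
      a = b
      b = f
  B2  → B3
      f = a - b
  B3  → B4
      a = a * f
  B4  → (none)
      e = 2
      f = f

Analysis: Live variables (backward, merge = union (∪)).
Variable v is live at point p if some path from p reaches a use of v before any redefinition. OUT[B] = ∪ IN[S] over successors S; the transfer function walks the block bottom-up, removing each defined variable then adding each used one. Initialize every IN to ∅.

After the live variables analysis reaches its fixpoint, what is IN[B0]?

Answer: {b}

Trace:
Per-block solution:
  B0: | IN={b} | OUT={b, f}
  B1: | IN={b, f} | OUT={a, b}
  B2: | IN={a, b} | OUT={a, f}
  B3: | IN={a, f} | OUT={f}
  B4: | IN={f} | OUT={}

Merge at B0: OUT[B0] = IN[B1] = {b, f}
Applying B0's transfer function to that OUT value gives IN[B0] (row B0 above).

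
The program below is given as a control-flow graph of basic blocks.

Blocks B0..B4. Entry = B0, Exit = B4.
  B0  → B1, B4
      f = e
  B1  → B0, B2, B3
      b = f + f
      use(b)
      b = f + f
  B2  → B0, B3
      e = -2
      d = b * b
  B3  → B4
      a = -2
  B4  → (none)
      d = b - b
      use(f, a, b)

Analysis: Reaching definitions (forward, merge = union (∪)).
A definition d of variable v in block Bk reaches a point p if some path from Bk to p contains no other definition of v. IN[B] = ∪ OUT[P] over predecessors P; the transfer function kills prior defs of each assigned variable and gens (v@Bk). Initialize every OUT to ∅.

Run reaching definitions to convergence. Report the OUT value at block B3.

Per-block solution:
  B0: | IN={b@B1, d@B2, e@B2, f@B0} | OUT={b@B1, d@B2, e@B2, f@B0}
  B1: | IN={b@B1, d@B2, e@B2, f@B0} | OUT={b@B1, d@B2, e@B2, f@B0}
  B2: | IN={b@B1, d@B2, e@B2, f@B0} | OUT={b@B1, d@B2, e@B2, f@B0}
  B3: | IN={b@B1, d@B2, e@B2, f@B0} | OUT={a@B3, b@B1, d@B2, e@B2, f@B0}
  B4: | IN={a@B3, b@B1, d@B2, e@B2, f@B0} | OUT={a@B3, b@B1, d@B4, e@B2, f@B0}

Merge at B3: IN[B3] = OUT[B1] ⊔ OUT[B2] = {b@B1, d@B2, e@B2, f@B0}
Applying B3's transfer function to that IN value gives OUT[B3] (row B3 above).

Answer: {a@B3, b@B1, d@B2, e@B2, f@B0}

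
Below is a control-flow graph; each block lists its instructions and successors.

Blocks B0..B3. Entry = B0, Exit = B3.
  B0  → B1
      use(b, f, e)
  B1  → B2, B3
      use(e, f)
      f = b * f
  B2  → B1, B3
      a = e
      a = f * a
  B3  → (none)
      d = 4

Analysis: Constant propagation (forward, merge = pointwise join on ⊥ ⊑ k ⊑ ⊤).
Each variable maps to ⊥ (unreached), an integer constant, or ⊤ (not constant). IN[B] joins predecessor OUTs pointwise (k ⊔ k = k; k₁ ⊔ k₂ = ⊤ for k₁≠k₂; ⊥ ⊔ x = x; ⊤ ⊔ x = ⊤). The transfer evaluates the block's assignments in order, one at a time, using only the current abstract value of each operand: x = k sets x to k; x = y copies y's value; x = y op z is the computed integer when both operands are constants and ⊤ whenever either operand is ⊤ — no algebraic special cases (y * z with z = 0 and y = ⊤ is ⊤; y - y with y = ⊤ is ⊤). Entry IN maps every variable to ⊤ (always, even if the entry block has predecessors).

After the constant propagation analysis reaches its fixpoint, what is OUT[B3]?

Answer: {a: ⊤, b: ⊤, c: ⊤, d: 4, e: ⊤, f: ⊤}

Derivation:
Converged values:
  B0: | IN=(all ⊤) | OUT=(all ⊤)
  B1: | IN=(all ⊤) | OUT=(all ⊤)
  B2: | IN=(all ⊤) | OUT=(all ⊤)
  B3: | IN=(all ⊤) | OUT={d:4; rest ⊤}

Merge at B3: IN[B3] = OUT[B1] ⊔ OUT[B2] = {a: ⊤, b: ⊤, c: ⊤, d: ⊤, e: ⊤, f: ⊤}
Applying B3's transfer function to that IN value gives OUT[B3] (row B3 above).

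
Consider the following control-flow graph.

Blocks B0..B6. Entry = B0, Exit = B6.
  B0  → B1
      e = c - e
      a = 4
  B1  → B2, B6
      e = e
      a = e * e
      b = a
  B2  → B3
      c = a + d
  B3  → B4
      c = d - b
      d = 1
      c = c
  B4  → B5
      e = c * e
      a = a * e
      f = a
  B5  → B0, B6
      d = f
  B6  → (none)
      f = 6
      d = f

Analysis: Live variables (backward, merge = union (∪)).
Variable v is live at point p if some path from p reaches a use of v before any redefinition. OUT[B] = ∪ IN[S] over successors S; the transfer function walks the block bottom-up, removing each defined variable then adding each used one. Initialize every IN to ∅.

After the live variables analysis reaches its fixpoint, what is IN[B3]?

Answer: {a, b, d, e}

Trace:
Per-block solution:
  B0:  IN={c, d, e}  OUT={d, e}
  B1:  IN={d, e}  OUT={a, b, d, e}
  B2:  IN={a, b, d, e}  OUT={a, b, d, e}
  B3:  IN={a, b, d, e}  OUT={a, c, e}
  B4:  IN={a, c, e}  OUT={c, e, f}
  B5:  IN={c, e, f}  OUT={c, d, e}
  B6:  IN={}  OUT={}

Merge at B3: OUT[B3] = IN[B4] = {a, c, e}
Applying B3's transfer function to that OUT value gives IN[B3] (row B3 above).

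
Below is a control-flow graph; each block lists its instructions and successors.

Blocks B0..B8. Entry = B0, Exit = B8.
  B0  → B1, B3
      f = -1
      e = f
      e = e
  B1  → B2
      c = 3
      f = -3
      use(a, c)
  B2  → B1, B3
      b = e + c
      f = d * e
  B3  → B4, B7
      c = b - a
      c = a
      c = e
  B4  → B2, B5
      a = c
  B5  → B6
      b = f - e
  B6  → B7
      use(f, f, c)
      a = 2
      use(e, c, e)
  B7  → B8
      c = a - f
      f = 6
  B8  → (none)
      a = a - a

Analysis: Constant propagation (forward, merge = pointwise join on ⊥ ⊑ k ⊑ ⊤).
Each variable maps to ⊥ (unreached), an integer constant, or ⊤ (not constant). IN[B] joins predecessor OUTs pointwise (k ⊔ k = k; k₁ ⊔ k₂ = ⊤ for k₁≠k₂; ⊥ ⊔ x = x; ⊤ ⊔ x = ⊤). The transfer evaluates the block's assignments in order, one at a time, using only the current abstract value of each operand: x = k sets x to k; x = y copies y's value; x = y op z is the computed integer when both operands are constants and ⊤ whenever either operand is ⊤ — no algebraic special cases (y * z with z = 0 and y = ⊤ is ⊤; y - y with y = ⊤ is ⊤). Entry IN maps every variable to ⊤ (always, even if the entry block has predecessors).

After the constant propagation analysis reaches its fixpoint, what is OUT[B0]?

Per-block solution:
  B0:   IN=(all ⊤)   OUT={e:-1, f:-1; rest ⊤}
  B1:   IN={e:-1; rest ⊤}   OUT={c:3, e:-1, f:-3; rest ⊤}
  B2:   IN={e:-1; rest ⊤}   OUT={e:-1; rest ⊤}
  B3:   IN={e:-1; rest ⊤}   OUT={c:-1, e:-1; rest ⊤}
  B4:   IN={c:-1, e:-1; rest ⊤}   OUT={a:-1, c:-1, e:-1; rest ⊤}
  B5:   IN={a:-1, c:-1, e:-1; rest ⊤}   OUT={a:-1, c:-1, e:-1; rest ⊤}
  B6:   IN={a:-1, c:-1, e:-1; rest ⊤}   OUT={a:2, c:-1, e:-1; rest ⊤}
  B7:   IN={c:-1, e:-1; rest ⊤}   OUT={e:-1, f:6; rest ⊤}
  B8:   IN={e:-1, f:6; rest ⊤}   OUT={e:-1, f:6; rest ⊤}

B0 is the boundary node: IN[B0] = {a: ⊤, b: ⊤, c: ⊤, d: ⊤, e: ⊤, f: ⊤}
Applying B0's transfer function to that IN value gives OUT[B0] (row B0 above).

Answer: {a: ⊤, b: ⊤, c: ⊤, d: ⊤, e: -1, f: -1}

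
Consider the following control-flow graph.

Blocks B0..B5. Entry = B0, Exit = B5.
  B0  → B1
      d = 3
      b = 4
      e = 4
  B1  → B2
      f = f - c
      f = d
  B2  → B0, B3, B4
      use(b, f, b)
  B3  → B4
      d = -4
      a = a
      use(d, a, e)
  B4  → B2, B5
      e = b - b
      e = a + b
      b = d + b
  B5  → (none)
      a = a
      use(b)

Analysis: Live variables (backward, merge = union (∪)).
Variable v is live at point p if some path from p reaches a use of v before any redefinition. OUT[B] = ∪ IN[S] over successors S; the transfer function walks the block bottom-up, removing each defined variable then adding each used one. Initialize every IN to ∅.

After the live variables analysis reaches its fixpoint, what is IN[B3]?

Answer: {a, b, c, e, f}

Trace:
Converged values:
  B0: | IN={a, c, f} | OUT={a, b, c, d, e, f}
  B1: | IN={a, b, c, d, e, f} | OUT={a, b, c, d, e, f}
  B2: | IN={a, b, c, d, e, f} | OUT={a, b, c, d, e, f}
  B3: | IN={a, b, c, e, f} | OUT={a, b, c, d, f}
  B4: | IN={a, b, c, d, f} | OUT={a, b, c, d, e, f}
  B5: | IN={a, b} | OUT={}

Merge at B3: OUT[B3] = IN[B4] = {a, b, c, d, f}
Applying B3's transfer function to that OUT value gives IN[B3] (row B3 above).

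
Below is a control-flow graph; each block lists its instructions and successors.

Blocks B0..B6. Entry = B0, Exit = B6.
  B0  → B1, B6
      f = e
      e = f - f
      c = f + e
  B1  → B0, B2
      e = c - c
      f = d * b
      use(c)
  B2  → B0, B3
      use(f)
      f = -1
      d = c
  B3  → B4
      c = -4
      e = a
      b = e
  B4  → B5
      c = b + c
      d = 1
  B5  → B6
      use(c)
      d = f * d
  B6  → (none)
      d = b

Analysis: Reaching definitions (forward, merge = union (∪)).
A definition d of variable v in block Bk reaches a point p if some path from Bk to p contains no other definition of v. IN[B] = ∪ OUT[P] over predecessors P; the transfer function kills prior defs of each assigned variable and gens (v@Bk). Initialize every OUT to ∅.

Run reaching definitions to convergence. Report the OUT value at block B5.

Converged values:
  B0:  IN={c@B0, d@B2, e@B1, f@B1, f@B2}  OUT={c@B0, d@B2, e@B0, f@B0}
  B1:  IN={c@B0, d@B2, e@B0, f@B0}  OUT={c@B0, d@B2, e@B1, f@B1}
  B2:  IN={c@B0, d@B2, e@B1, f@B1}  OUT={c@B0, d@B2, e@B1, f@B2}
  B3:  IN={c@B0, d@B2, e@B1, f@B2}  OUT={b@B3, c@B3, d@B2, e@B3, f@B2}
  B4:  IN={b@B3, c@B3, d@B2, e@B3, f@B2}  OUT={b@B3, c@B4, d@B4, e@B3, f@B2}
  B5:  IN={b@B3, c@B4, d@B4, e@B3, f@B2}  OUT={b@B3, c@B4, d@B5, e@B3, f@B2}
  B6:  IN={b@B3, c@B0, c@B4, d@B2, d@B5, e@B0, e@B3, f@B0, f@B2}  OUT={b@B3, c@B0, c@B4, d@B6, e@B0, e@B3, f@B0, f@B2}

Merge at B5: IN[B5] = OUT[B4] = {b@B3, c@B4, d@B4, e@B3, f@B2}
Applying B5's transfer function to that IN value gives OUT[B5] (row B5 above).

Answer: {b@B3, c@B4, d@B5, e@B3, f@B2}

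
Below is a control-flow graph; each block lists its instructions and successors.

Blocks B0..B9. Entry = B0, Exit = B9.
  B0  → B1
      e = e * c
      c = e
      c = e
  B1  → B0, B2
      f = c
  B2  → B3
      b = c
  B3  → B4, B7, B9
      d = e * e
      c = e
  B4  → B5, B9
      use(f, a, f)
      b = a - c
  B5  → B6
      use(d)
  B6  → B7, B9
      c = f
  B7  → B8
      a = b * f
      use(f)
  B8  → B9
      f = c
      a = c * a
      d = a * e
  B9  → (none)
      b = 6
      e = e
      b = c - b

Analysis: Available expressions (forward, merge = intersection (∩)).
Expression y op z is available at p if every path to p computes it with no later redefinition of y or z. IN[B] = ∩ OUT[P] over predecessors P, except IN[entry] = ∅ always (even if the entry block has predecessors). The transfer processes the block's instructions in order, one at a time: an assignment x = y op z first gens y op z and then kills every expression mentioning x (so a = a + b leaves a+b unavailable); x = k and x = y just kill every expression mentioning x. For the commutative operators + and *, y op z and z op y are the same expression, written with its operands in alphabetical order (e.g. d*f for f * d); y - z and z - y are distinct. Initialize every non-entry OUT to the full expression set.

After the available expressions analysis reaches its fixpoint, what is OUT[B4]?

Answer: {a-c, e*e}

Working:
Per-block solution:
  B0: | IN={} | OUT={}
  B1: | IN={} | OUT={}
  B2: | IN={} | OUT={}
  B3: | IN={} | OUT={e*e}
  B4: | IN={e*e} | OUT={a-c, e*e}
  B5: | IN={a-c, e*e} | OUT={a-c, e*e}
  B6: | IN={a-c, e*e} | OUT={e*e}
  B7: | IN={e*e} | OUT={b*f, e*e}
  B8: | IN={b*f, e*e} | OUT={a*e, e*e}
  B9: | IN={e*e} | OUT={}

Merge at B4: IN[B4] = OUT[B3] = {e*e}
Applying B4's transfer function to that IN value gives OUT[B4] (row B4 above).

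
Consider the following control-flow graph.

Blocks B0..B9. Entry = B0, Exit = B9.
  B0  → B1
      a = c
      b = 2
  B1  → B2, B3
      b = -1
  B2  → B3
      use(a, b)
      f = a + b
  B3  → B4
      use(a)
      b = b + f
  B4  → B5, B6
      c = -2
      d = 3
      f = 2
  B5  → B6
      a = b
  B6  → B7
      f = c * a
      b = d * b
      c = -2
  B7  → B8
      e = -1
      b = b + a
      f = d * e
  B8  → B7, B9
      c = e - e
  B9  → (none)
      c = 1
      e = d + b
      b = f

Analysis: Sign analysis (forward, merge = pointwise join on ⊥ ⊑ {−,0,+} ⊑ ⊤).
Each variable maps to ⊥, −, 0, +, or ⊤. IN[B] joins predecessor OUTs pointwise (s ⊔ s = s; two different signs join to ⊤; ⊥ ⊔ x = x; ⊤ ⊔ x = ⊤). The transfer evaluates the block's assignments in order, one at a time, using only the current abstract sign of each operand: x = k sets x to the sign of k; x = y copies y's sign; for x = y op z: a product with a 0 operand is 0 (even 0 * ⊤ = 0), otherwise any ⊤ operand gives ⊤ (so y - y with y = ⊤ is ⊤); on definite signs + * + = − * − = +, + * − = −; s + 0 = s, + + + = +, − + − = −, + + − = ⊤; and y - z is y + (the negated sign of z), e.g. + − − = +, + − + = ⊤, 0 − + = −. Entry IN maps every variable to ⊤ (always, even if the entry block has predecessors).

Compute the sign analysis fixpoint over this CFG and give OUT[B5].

Fixpoint table:
  B0:  IN=(all ⊤)  OUT={b:+; rest ⊤}
  B1:  IN={b:+; rest ⊤}  OUT={b:-; rest ⊤}
  B2:  IN={b:-; rest ⊤}  OUT={b:-; rest ⊤}
  B3:  IN={b:-; rest ⊤}  OUT=(all ⊤)
  B4:  IN=(all ⊤)  OUT={c:-, d:+, f:+; rest ⊤}
  B5:  IN={c:-, d:+, f:+; rest ⊤}  OUT={c:-, d:+, f:+; rest ⊤}
  B6:  IN={c:-, d:+, f:+; rest ⊤}  OUT={c:-, d:+; rest ⊤}
  B7:  IN={d:+; rest ⊤}  OUT={d:+, e:-, f:-; rest ⊤}
  B8:  IN={d:+, e:-, f:-; rest ⊤}  OUT={d:+, e:-, f:-; rest ⊤}
  B9:  IN={d:+, e:-, f:-; rest ⊤}  OUT={b:-, c:+, d:+, f:-; rest ⊤}

Merge at B5: IN[B5] = OUT[B4] = {a: ⊤, b: ⊤, c: -, d: +, e: ⊤, f: +}
Applying B5's transfer function to that IN value gives OUT[B5] (row B5 above).

Answer: {a: ⊤, b: ⊤, c: -, d: +, e: ⊤, f: +}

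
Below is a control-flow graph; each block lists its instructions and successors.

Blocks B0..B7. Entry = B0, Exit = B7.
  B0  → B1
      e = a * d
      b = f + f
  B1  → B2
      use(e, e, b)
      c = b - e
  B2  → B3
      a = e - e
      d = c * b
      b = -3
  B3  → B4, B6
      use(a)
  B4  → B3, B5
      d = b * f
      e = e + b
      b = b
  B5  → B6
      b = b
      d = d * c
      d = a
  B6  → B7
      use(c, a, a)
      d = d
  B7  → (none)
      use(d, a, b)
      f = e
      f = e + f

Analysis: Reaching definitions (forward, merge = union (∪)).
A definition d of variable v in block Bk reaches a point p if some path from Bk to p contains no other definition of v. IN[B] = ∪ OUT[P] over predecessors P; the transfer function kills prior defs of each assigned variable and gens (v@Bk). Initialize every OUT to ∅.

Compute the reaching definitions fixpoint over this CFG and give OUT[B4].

Converged values:
  B0: | IN={} | OUT={b@B0, e@B0}
  B1: | IN={b@B0, e@B0} | OUT={b@B0, c@B1, e@B0}
  B2: | IN={b@B0, c@B1, e@B0} | OUT={a@B2, b@B2, c@B1, d@B2, e@B0}
  B3: | IN={a@B2, b@B2, b@B4, c@B1, d@B2, d@B4, e@B0, e@B4} | OUT={a@B2, b@B2, b@B4, c@B1, d@B2, d@B4, e@B0, e@B4}
  B4: | IN={a@B2, b@B2, b@B4, c@B1, d@B2, d@B4, e@B0, e@B4} | OUT={a@B2, b@B4, c@B1, d@B4, e@B4}
  B5: | IN={a@B2, b@B4, c@B1, d@B4, e@B4} | OUT={a@B2, b@B5, c@B1, d@B5, e@B4}
  B6: | IN={a@B2, b@B2, b@B4, b@B5, c@B1, d@B2, d@B4, d@B5, e@B0, e@B4} | OUT={a@B2, b@B2, b@B4, b@B5, c@B1, d@B6, e@B0, e@B4}
  B7: | IN={a@B2, b@B2, b@B4, b@B5, c@B1, d@B6, e@B0, e@B4} | OUT={a@B2, b@B2, b@B4, b@B5, c@B1, d@B6, e@B0, e@B4, f@B7}

Merge at B4: IN[B4] = OUT[B3] = {a@B2, b@B2, b@B4, c@B1, d@B2, d@B4, e@B0, e@B4}
Applying B4's transfer function to that IN value gives OUT[B4] (row B4 above).

Answer: {a@B2, b@B4, c@B1, d@B4, e@B4}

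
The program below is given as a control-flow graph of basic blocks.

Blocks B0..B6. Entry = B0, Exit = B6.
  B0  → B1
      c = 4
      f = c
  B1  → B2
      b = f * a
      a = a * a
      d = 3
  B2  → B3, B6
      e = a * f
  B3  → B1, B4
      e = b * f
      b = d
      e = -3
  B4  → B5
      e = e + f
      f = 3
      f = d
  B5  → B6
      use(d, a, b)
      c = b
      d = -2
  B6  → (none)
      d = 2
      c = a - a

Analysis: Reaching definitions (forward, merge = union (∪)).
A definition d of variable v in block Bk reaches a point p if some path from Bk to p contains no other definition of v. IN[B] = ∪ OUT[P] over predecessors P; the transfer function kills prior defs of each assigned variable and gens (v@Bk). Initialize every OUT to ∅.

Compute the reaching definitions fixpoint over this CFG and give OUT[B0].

Converged values:
  B0:   IN={}   OUT={c@B0, f@B0}
  B1:   IN={a@B1, b@B3, c@B0, d@B1, e@B3, f@B0}   OUT={a@B1, b@B1, c@B0, d@B1, e@B3, f@B0}
  B2:   IN={a@B1, b@B1, c@B0, d@B1, e@B3, f@B0}   OUT={a@B1, b@B1, c@B0, d@B1, e@B2, f@B0}
  B3:   IN={a@B1, b@B1, c@B0, d@B1, e@B2, f@B0}   OUT={a@B1, b@B3, c@B0, d@B1, e@B3, f@B0}
  B4:   IN={a@B1, b@B3, c@B0, d@B1, e@B3, f@B0}   OUT={a@B1, b@B3, c@B0, d@B1, e@B4, f@B4}
  B5:   IN={a@B1, b@B3, c@B0, d@B1, e@B4, f@B4}   OUT={a@B1, b@B3, c@B5, d@B5, e@B4, f@B4}
  B6:   IN={a@B1, b@B1, b@B3, c@B0, c@B5, d@B1, d@B5, e@B2, e@B4, f@B0, f@B4}   OUT={a@B1, b@B1, b@B3, c@B6, d@B6, e@B2, e@B4, f@B0, f@B4}

B0 is the boundary node: IN[B0] = {}
Applying B0's transfer function to that IN value gives OUT[B0] (row B0 above).

Answer: {c@B0, f@B0}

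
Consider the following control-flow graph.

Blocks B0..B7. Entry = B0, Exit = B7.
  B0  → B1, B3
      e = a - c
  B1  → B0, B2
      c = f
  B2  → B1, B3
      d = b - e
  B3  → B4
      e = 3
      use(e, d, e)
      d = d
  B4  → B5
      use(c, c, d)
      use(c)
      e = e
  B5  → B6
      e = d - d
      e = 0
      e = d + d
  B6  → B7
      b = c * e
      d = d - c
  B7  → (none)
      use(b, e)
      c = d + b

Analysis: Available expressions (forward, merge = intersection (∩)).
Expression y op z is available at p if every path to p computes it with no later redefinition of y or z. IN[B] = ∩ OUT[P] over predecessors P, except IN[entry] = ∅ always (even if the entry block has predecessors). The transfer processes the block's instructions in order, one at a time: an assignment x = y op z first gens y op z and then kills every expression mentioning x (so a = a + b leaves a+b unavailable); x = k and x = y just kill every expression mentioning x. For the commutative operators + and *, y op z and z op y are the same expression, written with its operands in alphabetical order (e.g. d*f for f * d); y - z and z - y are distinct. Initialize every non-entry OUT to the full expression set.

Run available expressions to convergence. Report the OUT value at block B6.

Per-block solution:
  B0: | IN={} | OUT={a-c}
  B1: | IN={} | OUT={}
  B2: | IN={} | OUT={b-e}
  B3: | IN={} | OUT={}
  B4: | IN={} | OUT={}
  B5: | IN={} | OUT={d+d, d-d}
  B6: | IN={d+d, d-d} | OUT={c*e}
  B7: | IN={c*e} | OUT={b+d}

Merge at B6: IN[B6] = OUT[B5] = {d+d, d-d}
Applying B6's transfer function to that IN value gives OUT[B6] (row B6 above).

Answer: {c*e}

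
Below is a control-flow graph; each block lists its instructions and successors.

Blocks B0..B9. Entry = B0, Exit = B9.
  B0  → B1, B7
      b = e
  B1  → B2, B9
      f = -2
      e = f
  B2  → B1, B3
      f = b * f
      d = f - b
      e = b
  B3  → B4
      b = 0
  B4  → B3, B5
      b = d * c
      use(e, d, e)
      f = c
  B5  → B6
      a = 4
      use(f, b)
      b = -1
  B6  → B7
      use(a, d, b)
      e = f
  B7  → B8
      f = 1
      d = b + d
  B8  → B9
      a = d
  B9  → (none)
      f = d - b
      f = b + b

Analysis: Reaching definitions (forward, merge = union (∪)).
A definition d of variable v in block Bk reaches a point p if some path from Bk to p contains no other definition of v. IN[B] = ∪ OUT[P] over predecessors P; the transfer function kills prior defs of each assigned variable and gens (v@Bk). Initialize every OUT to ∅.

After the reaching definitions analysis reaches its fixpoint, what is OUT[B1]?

Answer: {b@B0, d@B2, e@B1, f@B1}

Trace:
Per-block solution:
  B0:  IN={}  OUT={b@B0}
  B1:  IN={b@B0, d@B2, e@B2, f@B2}  OUT={b@B0, d@B2, e@B1, f@B1}
  B2:  IN={b@B0, d@B2, e@B1, f@B1}  OUT={b@B0, d@B2, e@B2, f@B2}
  B3:  IN={b@B0, b@B4, d@B2, e@B2, f@B2, f@B4}  OUT={b@B3, d@B2, e@B2, f@B2, f@B4}
  B4:  IN={b@B3, d@B2, e@B2, f@B2, f@B4}  OUT={b@B4, d@B2, e@B2, f@B4}
  B5:  IN={b@B4, d@B2, e@B2, f@B4}  OUT={a@B5, b@B5, d@B2, e@B2, f@B4}
  B6:  IN={a@B5, b@B5, d@B2, e@B2, f@B4}  OUT={a@B5, b@B5, d@B2, e@B6, f@B4}
  B7:  IN={a@B5, b@B0, b@B5, d@B2, e@B6, f@B4}  OUT={a@B5, b@B0, b@B5, d@B7, e@B6, f@B7}
  B8:  IN={a@B5, b@B0, b@B5, d@B7, e@B6, f@B7}  OUT={a@B8, b@B0, b@B5, d@B7, e@B6, f@B7}
  B9:  IN={a@B8, b@B0, b@B5, d@B2, d@B7, e@B1, e@B6, f@B1, f@B7}  OUT={a@B8, b@B0, b@B5, d@B2, d@B7, e@B1, e@B6, f@B9}

Merge at B1: IN[B1] = OUT[B0] ⊔ OUT[B2] = {b@B0, d@B2, e@B2, f@B2}
Applying B1's transfer function to that IN value gives OUT[B1] (row B1 above).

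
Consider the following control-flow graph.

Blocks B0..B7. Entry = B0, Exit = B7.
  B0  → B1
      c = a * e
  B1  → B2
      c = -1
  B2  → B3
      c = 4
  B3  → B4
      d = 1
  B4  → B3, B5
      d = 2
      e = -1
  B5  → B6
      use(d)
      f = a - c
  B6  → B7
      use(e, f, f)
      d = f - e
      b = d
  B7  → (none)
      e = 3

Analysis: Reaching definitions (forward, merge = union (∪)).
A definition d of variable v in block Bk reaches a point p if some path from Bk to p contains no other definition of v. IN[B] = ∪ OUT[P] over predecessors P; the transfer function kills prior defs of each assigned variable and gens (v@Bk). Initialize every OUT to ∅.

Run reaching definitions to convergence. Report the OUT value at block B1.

Per-block solution:
  B0: | IN={} | OUT={c@B0}
  B1: | IN={c@B0} | OUT={c@B1}
  B2: | IN={c@B1} | OUT={c@B2}
  B3: | IN={c@B2, d@B4, e@B4} | OUT={c@B2, d@B3, e@B4}
  B4: | IN={c@B2, d@B3, e@B4} | OUT={c@B2, d@B4, e@B4}
  B5: | IN={c@B2, d@B4, e@B4} | OUT={c@B2, d@B4, e@B4, f@B5}
  B6: | IN={c@B2, d@B4, e@B4, f@B5} | OUT={b@B6, c@B2, d@B6, e@B4, f@B5}
  B7: | IN={b@B6, c@B2, d@B6, e@B4, f@B5} | OUT={b@B6, c@B2, d@B6, e@B7, f@B5}

Merge at B1: IN[B1] = OUT[B0] = {c@B0}
Applying B1's transfer function to that IN value gives OUT[B1] (row B1 above).

Answer: {c@B1}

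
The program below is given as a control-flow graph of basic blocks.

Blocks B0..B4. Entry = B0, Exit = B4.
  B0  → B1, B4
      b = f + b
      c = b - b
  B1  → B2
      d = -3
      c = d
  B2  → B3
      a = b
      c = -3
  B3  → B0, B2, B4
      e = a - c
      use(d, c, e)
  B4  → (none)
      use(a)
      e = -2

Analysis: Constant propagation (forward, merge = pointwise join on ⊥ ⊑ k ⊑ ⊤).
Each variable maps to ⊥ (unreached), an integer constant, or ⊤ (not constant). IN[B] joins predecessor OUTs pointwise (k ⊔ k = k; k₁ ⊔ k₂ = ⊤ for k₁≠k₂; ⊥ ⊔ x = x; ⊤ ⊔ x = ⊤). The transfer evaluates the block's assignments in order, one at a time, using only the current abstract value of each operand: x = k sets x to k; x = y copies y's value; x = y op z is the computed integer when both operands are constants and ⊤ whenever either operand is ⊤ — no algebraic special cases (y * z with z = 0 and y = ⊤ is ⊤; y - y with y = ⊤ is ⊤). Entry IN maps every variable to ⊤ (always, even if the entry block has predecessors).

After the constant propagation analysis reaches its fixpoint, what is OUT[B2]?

Answer: {a: ⊤, b: ⊤, c: -3, d: -3, e: ⊤, f: ⊤}

Working:
Per-block solution:
  B0: | IN=(all ⊤) | OUT=(all ⊤)
  B1: | IN=(all ⊤) | OUT={c:-3, d:-3; rest ⊤}
  B2: | IN={c:-3, d:-3; rest ⊤} | OUT={c:-3, d:-3; rest ⊤}
  B3: | IN={c:-3, d:-3; rest ⊤} | OUT={c:-3, d:-3; rest ⊤}
  B4: | IN=(all ⊤) | OUT={e:-2; rest ⊤}

Merge at B2: IN[B2] = OUT[B1] ⊔ OUT[B3] = {a: ⊤, b: ⊤, c: -3, d: -3, e: ⊤, f: ⊤}
Applying B2's transfer function to that IN value gives OUT[B2] (row B2 above).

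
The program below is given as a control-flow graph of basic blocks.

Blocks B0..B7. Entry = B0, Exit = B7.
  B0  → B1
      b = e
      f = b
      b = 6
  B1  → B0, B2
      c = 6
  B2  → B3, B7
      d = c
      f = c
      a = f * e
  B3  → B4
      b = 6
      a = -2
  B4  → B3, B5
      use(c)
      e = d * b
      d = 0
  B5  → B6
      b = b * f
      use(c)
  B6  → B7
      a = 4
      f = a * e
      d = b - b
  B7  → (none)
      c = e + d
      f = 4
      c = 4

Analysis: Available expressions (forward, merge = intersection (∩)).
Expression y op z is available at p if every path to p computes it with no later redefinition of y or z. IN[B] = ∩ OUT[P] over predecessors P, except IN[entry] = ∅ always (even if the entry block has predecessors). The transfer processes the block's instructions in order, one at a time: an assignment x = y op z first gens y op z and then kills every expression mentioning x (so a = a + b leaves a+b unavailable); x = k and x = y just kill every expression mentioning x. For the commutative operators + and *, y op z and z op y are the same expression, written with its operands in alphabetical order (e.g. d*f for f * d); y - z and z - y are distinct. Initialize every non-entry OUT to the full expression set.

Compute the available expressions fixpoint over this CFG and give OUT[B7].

Converged values:
  B0: | IN={} | OUT={}
  B1: | IN={} | OUT={}
  B2: | IN={} | OUT={e*f}
  B3: | IN={} | OUT={}
  B4: | IN={} | OUT={}
  B5: | IN={} | OUT={}
  B6: | IN={} | OUT={a*e, b-b}
  B7: | IN={} | OUT={d+e}

Merge at B7: IN[B7] = OUT[B2] ∩ OUT[B6] = {}
Applying B7's transfer function to that IN value gives OUT[B7] (row B7 above).

Answer: {d+e}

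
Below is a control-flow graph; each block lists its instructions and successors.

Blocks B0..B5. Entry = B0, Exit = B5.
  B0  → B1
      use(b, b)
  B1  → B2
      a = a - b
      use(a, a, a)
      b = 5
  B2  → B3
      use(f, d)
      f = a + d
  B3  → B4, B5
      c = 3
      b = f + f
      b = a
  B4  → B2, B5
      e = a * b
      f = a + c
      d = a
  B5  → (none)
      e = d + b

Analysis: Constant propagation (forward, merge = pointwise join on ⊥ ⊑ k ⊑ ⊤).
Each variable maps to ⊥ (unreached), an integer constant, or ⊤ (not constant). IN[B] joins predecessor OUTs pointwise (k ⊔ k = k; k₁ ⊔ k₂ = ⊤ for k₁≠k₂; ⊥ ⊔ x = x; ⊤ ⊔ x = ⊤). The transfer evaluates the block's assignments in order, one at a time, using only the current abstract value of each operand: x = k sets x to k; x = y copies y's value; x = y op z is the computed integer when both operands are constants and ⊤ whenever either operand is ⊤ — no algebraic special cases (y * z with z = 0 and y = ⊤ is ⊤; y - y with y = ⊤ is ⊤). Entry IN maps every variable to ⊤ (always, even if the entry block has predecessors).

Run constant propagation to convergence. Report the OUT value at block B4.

Answer: {a: ⊤, b: ⊤, c: 3, d: ⊤, e: ⊤, f: ⊤}

Working:
Per-block solution:
  B0: | IN=(all ⊤) | OUT=(all ⊤)
  B1: | IN=(all ⊤) | OUT={b:5; rest ⊤}
  B2: | IN=(all ⊤) | OUT=(all ⊤)
  B3: | IN=(all ⊤) | OUT={c:3; rest ⊤}
  B4: | IN={c:3; rest ⊤} | OUT={c:3; rest ⊤}
  B5: | IN={c:3; rest ⊤} | OUT={c:3; rest ⊤}

Merge at B4: IN[B4] = OUT[B3] = {a: ⊤, b: ⊤, c: 3, d: ⊤, e: ⊤, f: ⊤}
Applying B4's transfer function to that IN value gives OUT[B4] (row B4 above).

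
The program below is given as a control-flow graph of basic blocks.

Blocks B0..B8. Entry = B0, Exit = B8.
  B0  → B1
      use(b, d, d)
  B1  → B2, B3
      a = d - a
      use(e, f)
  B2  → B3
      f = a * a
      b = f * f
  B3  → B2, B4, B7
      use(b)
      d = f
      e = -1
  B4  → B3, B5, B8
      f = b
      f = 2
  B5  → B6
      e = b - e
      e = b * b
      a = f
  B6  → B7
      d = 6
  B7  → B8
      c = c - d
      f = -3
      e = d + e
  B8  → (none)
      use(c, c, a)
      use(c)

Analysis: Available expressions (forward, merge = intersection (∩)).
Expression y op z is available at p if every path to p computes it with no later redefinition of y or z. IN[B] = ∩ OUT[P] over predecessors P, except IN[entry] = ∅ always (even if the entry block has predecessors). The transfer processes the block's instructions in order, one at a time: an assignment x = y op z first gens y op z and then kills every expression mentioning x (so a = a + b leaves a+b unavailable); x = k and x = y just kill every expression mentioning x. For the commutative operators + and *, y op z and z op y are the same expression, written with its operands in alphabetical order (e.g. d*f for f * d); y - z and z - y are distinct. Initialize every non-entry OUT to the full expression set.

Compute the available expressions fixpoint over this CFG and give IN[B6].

Answer: {b*b}

Derivation:
Converged values:
  B0:   IN={}   OUT={}
  B1:   IN={}   OUT={}
  B2:   IN={}   OUT={a*a, f*f}
  B3:   IN={}   OUT={}
  B4:   IN={}   OUT={}
  B5:   IN={}   OUT={b*b}
  B6:   IN={b*b}   OUT={b*b}
  B7:   IN={}   OUT={}
  B8:   IN={}   OUT={}

Merge at B6: IN[B6] = OUT[B5] = {b*b}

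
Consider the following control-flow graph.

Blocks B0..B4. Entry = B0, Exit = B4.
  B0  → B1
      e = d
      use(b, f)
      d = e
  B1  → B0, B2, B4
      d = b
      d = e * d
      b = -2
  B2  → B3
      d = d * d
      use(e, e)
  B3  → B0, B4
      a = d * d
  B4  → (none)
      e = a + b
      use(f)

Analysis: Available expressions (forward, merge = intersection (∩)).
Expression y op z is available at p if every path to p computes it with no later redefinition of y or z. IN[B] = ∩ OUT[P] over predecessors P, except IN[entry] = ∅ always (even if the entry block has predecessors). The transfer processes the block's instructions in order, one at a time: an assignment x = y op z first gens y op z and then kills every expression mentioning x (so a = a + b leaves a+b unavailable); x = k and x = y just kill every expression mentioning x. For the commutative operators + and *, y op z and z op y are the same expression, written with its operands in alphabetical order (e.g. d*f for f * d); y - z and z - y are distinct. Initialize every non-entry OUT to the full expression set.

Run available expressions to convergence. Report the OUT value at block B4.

Fixpoint table:
  B0:   IN={}   OUT={}
  B1:   IN={}   OUT={}
  B2:   IN={}   OUT={}
  B3:   IN={}   OUT={d*d}
  B4:   IN={}   OUT={a+b}

Merge at B4: IN[B4] = OUT[B1] ∩ OUT[B3] = {}
Applying B4's transfer function to that IN value gives OUT[B4] (row B4 above).

Answer: {a+b}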